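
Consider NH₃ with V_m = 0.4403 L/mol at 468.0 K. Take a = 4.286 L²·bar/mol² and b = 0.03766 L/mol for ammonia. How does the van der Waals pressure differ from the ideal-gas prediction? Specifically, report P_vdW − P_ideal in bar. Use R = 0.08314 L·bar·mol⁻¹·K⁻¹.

ΔP ≈ -13.84 bar

Ideal: P_ideal = RT/V_m = (0.08314)(468.0)/0.4403 = 88.3705 bar
vdW: P = RT/(V_m − b) − a/V_m² = 38.9095/0.402640 − 4.286/0.193864 = 96.6360 − 22.1083 = 74.5277 bar
ΔP = 74.5277 − 88.3705 = -13.84 bar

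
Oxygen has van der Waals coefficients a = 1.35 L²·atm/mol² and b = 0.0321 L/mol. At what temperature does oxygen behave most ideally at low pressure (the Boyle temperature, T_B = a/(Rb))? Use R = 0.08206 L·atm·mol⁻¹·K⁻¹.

For a van der Waals gas the second virial coefficient B₂ = b − a/(RT) vanishes at T_B = a/(Rb).
T_B = 1.35/(0.08206×0.0321) = 1.35/0.0026341 = 512.5 K

T_B ≈ 512.5 K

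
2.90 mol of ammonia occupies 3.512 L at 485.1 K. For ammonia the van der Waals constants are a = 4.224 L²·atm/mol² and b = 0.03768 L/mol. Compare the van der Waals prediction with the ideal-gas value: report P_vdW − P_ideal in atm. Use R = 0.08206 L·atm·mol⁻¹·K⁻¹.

Ideal: P_ideal = nRT/V = (2.90)(0.08206)(485.1)/3.512 = 32.8705 atm
vdW: P = nRT/(V − nb) − a n²/V² = 115.441/3.40273 − 35.5238/12.3341 = 33.9260 − 2.88013 = 31.0459 atm
ΔP = 31.0459 − 32.8705 = -1.825 atm

ΔP ≈ -1.825 atm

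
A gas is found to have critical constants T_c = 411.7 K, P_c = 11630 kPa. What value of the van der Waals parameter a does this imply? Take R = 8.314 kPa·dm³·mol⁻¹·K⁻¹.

From T_c = 8a/(27Rb) and P_c = a/(27b²): a = 27 R² T_c²/(64 P_c).
a = 27×(8.314)²×(411.7)²/(64×11630) = 316333756/744320 = 425.0 kPa·dm⁶/mol²

a ≈ 425.0 kPa·dm⁶/mol²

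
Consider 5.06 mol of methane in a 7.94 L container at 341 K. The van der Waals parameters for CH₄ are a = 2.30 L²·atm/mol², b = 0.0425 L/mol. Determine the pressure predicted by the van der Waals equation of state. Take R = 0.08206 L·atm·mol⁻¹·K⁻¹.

P = nRT/(V − nb) − a n²/V²
nRT/(V − nb) = (5.06)(0.08206)(341)/(7.94 − 5.06×0.0425) = 141.59/7.7250 = 18.329 atm
a n²/V² = (2.30)(5.06)²/(7.94)² = 0.93409 atm
P = 18.329 − 0.93409 = 17.39 atm

P ≈ 17.39 atm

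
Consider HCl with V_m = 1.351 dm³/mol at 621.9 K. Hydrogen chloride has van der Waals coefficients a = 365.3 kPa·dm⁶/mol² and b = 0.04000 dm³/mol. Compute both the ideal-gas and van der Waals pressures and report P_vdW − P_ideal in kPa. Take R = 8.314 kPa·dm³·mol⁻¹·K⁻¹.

ΔP ≈ -83.4 kPa

Ideal: P_ideal = RT/V_m = (8.314)(621.9)/1.351 = 3827.15 kPa
vdW: P = RT/(V_m − b) − a/V_m² = 5170.48/1.31100 − 365.3/1.82520 = 3943.92 − 200.142 = 3743.78 kPa
ΔP = 3743.78 − 3827.15 = -83.4 kPa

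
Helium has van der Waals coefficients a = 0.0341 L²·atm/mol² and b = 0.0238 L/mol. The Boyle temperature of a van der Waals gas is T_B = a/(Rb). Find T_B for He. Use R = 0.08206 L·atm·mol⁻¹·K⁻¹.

T_B ≈ 17.46 K

For a van der Waals gas the second virial coefficient B₂ = b − a/(RT) vanishes at T_B = a/(Rb).
T_B = 0.0341/(0.08206×0.0238) = 0.0341/0.0019530 = 17.46 K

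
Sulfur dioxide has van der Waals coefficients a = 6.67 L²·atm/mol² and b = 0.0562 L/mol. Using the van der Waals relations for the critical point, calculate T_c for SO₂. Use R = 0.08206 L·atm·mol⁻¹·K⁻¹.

T_c ≈ 428.5 K

For a van der Waals gas, T_c = 8a/(27Rb).
T_c = 8×6.67/(27×0.08206×0.0562) = 53.360/0.12452 = 428.5 K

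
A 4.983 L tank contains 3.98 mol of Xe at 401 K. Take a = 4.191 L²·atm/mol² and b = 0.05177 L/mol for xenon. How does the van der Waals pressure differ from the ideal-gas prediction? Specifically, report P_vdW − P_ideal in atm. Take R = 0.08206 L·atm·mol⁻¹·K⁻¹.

Ideal: P_ideal = nRT/V = (3.98)(0.08206)(401)/4.983 = 26.2826 atm
vdW: P = nRT/(V − nb) − a n²/V² = 130.966/4.77696 − 66.3871/24.8303 = 27.4162 − 2.67363 = 24.7426 atm
ΔP = 24.7426 − 26.2826 = -1.540 atm

ΔP ≈ -1.540 atm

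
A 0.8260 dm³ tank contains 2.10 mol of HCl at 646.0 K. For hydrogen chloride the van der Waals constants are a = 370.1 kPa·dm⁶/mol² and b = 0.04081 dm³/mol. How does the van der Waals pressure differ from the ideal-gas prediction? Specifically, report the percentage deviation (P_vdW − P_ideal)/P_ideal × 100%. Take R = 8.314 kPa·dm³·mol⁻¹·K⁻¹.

-5.94 %

Ideal: P_ideal = nRT/V = (2.10)(8.314)(646.0)/0.8260 = 13654.7 kPa
vdW: P = nRT/(V − nb) − a n²/V² = 11278.8/0.740299 − 1632.14/0.682276 = 15235.5 − 2392.20 = 12843.3 kPa
% deviation = (12843.3 − 13654.7)/13654.7 × 100% = -5.94%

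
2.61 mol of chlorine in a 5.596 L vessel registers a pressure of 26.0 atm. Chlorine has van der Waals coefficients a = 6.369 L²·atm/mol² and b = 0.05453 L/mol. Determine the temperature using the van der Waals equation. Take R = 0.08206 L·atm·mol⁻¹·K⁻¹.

T = (P + a n²/V²)(V − nb)/(nR)
P + a n²/V² = 26.0 + (6.369)(2.61)²/(5.596)² = 27.385 atm
V − nb = 5.596 − (2.61)(0.05453) = 5.4537 L
T = (27.385)(5.4537)/((2.61)(0.08206)) = 697.3 K

T ≈ 697.3 K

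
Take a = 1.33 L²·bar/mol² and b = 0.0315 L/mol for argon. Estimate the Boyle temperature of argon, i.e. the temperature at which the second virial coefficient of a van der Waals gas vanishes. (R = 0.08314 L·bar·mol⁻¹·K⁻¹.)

T_B ≈ 507.8 K

For a van der Waals gas the second virial coefficient B₂ = b − a/(RT) vanishes at T_B = a/(Rb).
T_B = 1.33/(0.08314×0.0315) = 1.33/0.0026189 = 507.8 K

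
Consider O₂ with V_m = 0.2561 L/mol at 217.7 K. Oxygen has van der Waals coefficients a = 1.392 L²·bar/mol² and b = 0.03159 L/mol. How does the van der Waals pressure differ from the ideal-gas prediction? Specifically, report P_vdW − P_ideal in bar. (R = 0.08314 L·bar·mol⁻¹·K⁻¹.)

Ideal: P_ideal = RT/V_m = (0.08314)(217.7)/0.2561 = 70.6739 bar
vdW: P = RT/(V_m − b) − a/V_m² = 18.0996/0.224510 − 1.392/0.0655872 = 80.6182 − 21.2237 = 59.3945 bar
ΔP = 59.3945 − 70.6739 = -11.28 bar

ΔP ≈ -11.28 bar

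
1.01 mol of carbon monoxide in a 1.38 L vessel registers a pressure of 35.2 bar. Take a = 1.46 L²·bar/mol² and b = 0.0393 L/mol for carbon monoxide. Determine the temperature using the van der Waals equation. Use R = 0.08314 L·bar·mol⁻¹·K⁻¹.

T ≈ 574.3 K

T = (P + a n²/V²)(V − nb)/(nR)
P + a n²/V² = 35.2 + (1.46)(1.01)²/(1.38)² = 35.982 bar
V − nb = 1.38 − (1.01)(0.0393) = 1.3403 L
T = (35.982)(1.3403)/((1.01)(0.08314)) = 574.3 K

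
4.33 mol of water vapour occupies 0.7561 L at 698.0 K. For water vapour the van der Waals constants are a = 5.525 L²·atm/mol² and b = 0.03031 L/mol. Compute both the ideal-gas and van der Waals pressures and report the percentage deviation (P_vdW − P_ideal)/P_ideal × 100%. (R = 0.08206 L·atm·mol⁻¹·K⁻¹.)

Ideal: P_ideal = nRT/V = (4.33)(0.08206)(698.0)/0.7561 = 328.016 atm
vdW: P = nRT/(V − nb) − a n²/V² = 248.013/0.624858 − 103.588/0.571687 = 396.911 − 181.197 = 215.714 atm
% deviation = (215.714 − 328.016)/328.016 × 100% = -34.24%

-34.24 %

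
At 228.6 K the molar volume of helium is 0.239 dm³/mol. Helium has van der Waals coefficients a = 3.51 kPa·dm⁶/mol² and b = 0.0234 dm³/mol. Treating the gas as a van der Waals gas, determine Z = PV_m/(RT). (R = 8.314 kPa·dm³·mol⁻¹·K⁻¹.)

P = RT/(V_m − b) − a/V_m² = (8.314)(228.6)/(0.239 − 0.0234) − 3.51/(0.239)²
  = 1900.6/0.21560 − 61.449 = 8815.4 − 61.449 = 8754.0 kPa
Z = PV_m/(RT) = (8754.0)(0.239)/((8.314)(228.6)) = 2092.2/1900.6 = 1.101

Z ≈ 1.101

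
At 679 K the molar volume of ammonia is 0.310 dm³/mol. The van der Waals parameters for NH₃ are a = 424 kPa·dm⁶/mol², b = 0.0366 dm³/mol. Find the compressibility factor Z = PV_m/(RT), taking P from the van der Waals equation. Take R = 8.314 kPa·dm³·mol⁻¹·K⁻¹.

P = RT/(V_m − b) − a/V_m² = (8.314)(679)/(0.310 − 0.0366) − 424/(0.310)²
  = 5645.2/0.27340 − 4412.1 = 20648 − 4412.1 = 16236 kPa
Z = PV_m/(RT) = (16236)(0.310)/((8.314)(679)) = 5033.2/5645.2 = 0.8916

Z ≈ 0.8916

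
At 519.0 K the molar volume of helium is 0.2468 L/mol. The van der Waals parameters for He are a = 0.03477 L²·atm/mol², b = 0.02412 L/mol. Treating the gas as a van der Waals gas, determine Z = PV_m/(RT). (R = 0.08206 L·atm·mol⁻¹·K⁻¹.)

P = RT/(V_m − b) − a/V_m² = (0.08206)(519.0)/(0.2468 − 0.02412) − 0.03477/(0.2468)²
  = 42.589/0.22268 − 0.57084 = 191.26 − 0.57084 = 190.69 atm
Z = PV_m/(RT) = (190.69)(0.2468)/((0.08206)(519.0)) = 47.062/42.589 = 1.105

Z ≈ 1.105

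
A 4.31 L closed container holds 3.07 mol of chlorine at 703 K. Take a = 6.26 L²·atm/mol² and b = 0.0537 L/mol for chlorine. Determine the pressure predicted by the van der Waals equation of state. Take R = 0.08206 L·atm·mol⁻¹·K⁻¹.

P ≈ 39.55 atm

P = nRT/(V − nb) − a n²/V²
nRT/(V − nb) = (3.07)(0.08206)(703)/(4.31 − 3.07×0.0537) = 177.10/4.1451 = 42.725 atm
a n²/V² = (6.26)(3.07)²/(4.31)² = 3.1761 atm
P = 42.725 − 3.1761 = 39.55 atm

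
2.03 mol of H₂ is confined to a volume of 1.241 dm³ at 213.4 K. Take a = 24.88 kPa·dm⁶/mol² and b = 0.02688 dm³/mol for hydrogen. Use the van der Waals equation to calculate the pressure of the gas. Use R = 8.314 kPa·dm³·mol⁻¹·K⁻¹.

P ≈ 2969 kPa

P = nRT/(V − nb) − a n²/V²
nRT/(V − nb) = (2.03)(8.314)(213.4)/(1.241 − 2.03×0.02688) = 3601.6/1.1864 = 3035.7 kPa
a n²/V² = (24.88)(2.03)²/(1.241)² = 66.573 kPa
P = 3035.7 − 66.573 = 2969 kPa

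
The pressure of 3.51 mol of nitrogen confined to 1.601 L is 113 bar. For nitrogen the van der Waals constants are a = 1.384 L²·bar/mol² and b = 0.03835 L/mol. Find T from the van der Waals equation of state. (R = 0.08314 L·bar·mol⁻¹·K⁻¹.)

T = (P + a n²/V²)(V − nb)/(nR)
P + a n²/V² = 113 + (1.384)(3.51)²/(1.601)² = 119.65 bar
V − nb = 1.601 − (3.51)(0.03835) = 1.4664 L
T = (119.65)(1.4664)/((3.51)(0.08314)) = 601.2 K

T ≈ 601.2 K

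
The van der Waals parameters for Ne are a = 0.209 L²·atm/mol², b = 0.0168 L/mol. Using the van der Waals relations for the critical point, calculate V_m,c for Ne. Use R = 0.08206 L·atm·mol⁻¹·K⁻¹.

V_m,c ≈ 0.05040 L/mol

For a van der Waals gas, V_m,c = 3b.
V_m,c = 3×0.0168 = 0.05040 L/mol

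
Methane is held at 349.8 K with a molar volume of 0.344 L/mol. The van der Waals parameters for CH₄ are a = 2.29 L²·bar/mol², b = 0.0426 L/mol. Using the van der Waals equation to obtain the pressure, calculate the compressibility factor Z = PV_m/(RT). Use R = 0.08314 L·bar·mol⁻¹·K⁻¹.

Z ≈ 0.9124

P = RT/(V_m − b) − a/V_m² = (0.08314)(349.8)/(0.344 − 0.0426) − 2.29/(0.344)²
  = 29.082/0.30140 − 19.352 = 96.490 − 19.352 = 77.138 bar
Z = PV_m/(RT) = (77.138)(0.344)/((0.08314)(349.8)) = 26.535/29.082 = 0.9124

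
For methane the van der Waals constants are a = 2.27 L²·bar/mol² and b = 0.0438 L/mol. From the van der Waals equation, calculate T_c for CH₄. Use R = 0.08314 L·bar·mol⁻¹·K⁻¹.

For a van der Waals gas, T_c = 8a/(27Rb).
T_c = 8×2.27/(27×0.08314×0.0438) = 18.160/0.098321 = 184.7 K

T_c ≈ 184.7 K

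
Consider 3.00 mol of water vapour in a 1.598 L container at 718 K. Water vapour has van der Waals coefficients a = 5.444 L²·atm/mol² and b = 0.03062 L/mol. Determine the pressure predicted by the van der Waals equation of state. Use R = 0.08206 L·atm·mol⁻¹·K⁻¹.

P ≈ 98.17 atm

P = nRT/(V − nb) − a n²/V²
nRT/(V − nb) = (3.00)(0.08206)(718)/(1.598 − 3.00×0.03062) = 176.76/1.5061 = 117.36 atm
a n²/V² = (5.444)(3.00)²/(1.598)² = 19.187 atm
P = 117.36 − 19.187 = 98.17 atm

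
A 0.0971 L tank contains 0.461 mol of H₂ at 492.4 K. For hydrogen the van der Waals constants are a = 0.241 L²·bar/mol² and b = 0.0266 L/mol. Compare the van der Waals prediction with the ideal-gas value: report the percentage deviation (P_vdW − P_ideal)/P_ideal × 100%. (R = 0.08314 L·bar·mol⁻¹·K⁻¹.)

Ideal: P_ideal = nRT/V = (0.461)(0.08314)(492.4)/0.0971 = 194.361 bar
vdW: P = nRT/(V − nb) − a n²/V² = 18.8725/0.0848374 − 0.0512176/0.00942841 = 222.455 − 5.43226 = 217.023 bar
% deviation = (217.023 − 194.361)/194.361 × 100% = 11.66%

11.66 %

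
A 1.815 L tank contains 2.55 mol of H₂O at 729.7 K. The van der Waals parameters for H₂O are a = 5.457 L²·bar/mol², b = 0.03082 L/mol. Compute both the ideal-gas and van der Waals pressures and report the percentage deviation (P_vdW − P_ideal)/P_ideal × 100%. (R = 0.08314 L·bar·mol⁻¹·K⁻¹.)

Ideal: P_ideal = nRT/V = (2.55)(0.08314)(729.7)/1.815 = 85.2350 bar
vdW: P = nRT/(V − nb) − a n²/V² = 154.702/1.73641 − 35.4841/3.29423 = 89.0930 − 10.7716 = 78.3214 bar
% deviation = (78.3214 − 85.2350)/85.2350 × 100% = -8.11%

-8.11 %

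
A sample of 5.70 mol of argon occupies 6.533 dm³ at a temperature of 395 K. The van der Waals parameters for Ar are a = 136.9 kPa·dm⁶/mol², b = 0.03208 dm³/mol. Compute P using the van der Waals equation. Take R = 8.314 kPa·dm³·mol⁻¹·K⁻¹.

P ≈ 2844 kPa

P = nRT/(V − nb) − a n²/V²
nRT/(V − nb) = (5.70)(8.314)(395)/(6.533 − 5.70×0.03208) = 18719/6.3501 = 2947.8 kPa
a n²/V² = (136.9)(5.70)²/(6.533)² = 104.21 kPa
P = 2947.8 − 104.21 = 2844 kPa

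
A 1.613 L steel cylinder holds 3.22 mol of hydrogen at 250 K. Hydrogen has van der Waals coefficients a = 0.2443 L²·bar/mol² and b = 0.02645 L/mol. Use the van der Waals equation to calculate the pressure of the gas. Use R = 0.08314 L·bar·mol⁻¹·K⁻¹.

P ≈ 42.83 bar

P = nRT/(V − nb) − a n²/V²
nRT/(V − nb) = (3.22)(0.08314)(250)/(1.613 − 3.22×0.02645) = 66.928/1.5278 = 43.807 bar
a n²/V² = (0.2443)(3.22)²/(1.613)² = 0.97357 bar
P = 43.807 − 0.97357 = 42.83 bar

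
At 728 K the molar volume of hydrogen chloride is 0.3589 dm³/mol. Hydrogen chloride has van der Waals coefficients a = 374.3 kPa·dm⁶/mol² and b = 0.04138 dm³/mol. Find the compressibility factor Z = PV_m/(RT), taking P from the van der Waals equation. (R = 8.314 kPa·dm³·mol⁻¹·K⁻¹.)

Z ≈ 0.9580

P = RT/(V_m − b) − a/V_m² = (8.314)(728)/(0.3589 − 0.04138) − 374.3/(0.3589)²
  = 6052.6/0.31752 − 2905.8 = 19062 − 2905.8 = 16156 kPa
Z = PV_m/(RT) = (16156)(0.3589)/((8.314)(728)) = 5798.4/6052.6 = 0.9580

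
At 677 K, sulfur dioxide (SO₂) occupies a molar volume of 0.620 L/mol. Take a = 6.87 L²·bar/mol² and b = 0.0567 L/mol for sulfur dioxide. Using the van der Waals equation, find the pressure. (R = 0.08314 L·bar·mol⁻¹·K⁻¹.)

P = RT/(V_m − b) − a/V_m²
RT/(V_m − b) = (0.08314)(677)/(0.620 − 0.0567) = 56.286/0.56330 = 99.922 bar
a/V_m² = 6.87/(0.620)² = 17.872 bar
P = 99.922 − 17.872 = 82.05 bar

P ≈ 82.05 bar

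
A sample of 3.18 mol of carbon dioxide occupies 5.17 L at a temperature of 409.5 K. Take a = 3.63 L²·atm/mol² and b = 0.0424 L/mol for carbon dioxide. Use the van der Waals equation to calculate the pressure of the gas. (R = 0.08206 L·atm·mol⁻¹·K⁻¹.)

P = nRT/(V − nb) − a n²/V²
nRT/(V − nb) = (3.18)(0.08206)(409.5)/(5.17 − 3.18×0.0424) = 106.86/5.0352 = 21.223 atm
a n²/V² = (3.63)(3.18)²/(5.17)² = 1.3733 atm
P = 21.223 − 1.3733 = 19.85 atm

P ≈ 19.85 atm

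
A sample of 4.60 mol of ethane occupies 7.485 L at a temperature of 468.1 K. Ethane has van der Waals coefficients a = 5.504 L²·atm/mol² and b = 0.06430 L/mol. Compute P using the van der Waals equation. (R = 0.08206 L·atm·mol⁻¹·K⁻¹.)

P ≈ 22.50 atm

P = nRT/(V − nb) − a n²/V²
nRT/(V − nb) = (4.60)(0.08206)(468.1)/(7.485 − 4.60×0.06430) = 176.70/7.1892 = 24.579 atm
a n²/V² = (5.504)(4.60)²/(7.485)² = 2.0788 atm
P = 24.579 − 2.0788 = 22.50 atm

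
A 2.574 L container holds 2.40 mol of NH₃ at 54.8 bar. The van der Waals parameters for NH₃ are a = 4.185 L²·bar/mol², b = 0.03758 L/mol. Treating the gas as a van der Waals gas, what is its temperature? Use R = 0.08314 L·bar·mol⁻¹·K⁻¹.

T = (P + a n²/V²)(V − nb)/(nR)
P + a n²/V² = 54.8 + (4.185)(2.40)²/(2.574)² = 58.438 bar
V − nb = 2.574 − (2.40)(0.03758) = 2.4838 L
T = (58.438)(2.4838)/((2.40)(0.08314)) = 727.4 K

T ≈ 727.4 K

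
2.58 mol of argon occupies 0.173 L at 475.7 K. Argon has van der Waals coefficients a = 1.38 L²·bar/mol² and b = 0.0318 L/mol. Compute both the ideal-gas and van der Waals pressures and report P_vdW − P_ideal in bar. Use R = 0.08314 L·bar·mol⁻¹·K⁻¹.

ΔP ≈ 225.1 bar

Ideal: P_ideal = nRT/V = (2.58)(0.08314)(475.7)/0.173 = 589.816 bar
vdW: P = nRT/(V − nb) − a n²/V² = 102.038/0.0909560 − 9.18583/0.0299290 = 1121.84 − 306.921 = 814.92 bar
ΔP = 814.92 − 589.816 = 225.1 bar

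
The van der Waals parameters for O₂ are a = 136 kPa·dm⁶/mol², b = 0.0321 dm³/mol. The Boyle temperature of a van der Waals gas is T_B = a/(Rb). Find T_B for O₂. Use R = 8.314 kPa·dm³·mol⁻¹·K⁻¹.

T_B ≈ 509.6 K

For a van der Waals gas the second virial coefficient B₂ = b − a/(RT) vanishes at T_B = a/(Rb).
T_B = 136/(8.314×0.0321) = 136/0.26688 = 509.6 K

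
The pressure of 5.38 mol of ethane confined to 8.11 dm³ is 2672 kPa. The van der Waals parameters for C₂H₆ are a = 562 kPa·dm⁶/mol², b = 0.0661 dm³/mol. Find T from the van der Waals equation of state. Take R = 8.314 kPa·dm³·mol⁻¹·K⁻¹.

T ≈ 506.1 K

T = (P + a n²/V²)(V − nb)/(nR)
P + a n²/V² = 2672 + (562)(5.38)²/(8.11)² = 2919.3 kPa
V − nb = 8.11 − (5.38)(0.0661) = 7.7544 dm³
T = (2919.3)(7.7544)/((5.38)(8.314)) = 506.1 K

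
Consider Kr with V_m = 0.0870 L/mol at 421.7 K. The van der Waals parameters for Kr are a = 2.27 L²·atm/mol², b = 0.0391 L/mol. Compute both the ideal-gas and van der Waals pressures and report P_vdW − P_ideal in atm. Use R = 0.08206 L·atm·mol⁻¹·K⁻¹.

ΔP ≈ 24.77 atm

Ideal: P_ideal = RT/V_m = (0.08206)(421.7)/0.0870 = 397.755 atm
vdW: P = RT/(V_m − b) − a/V_m² = 34.6047/0.0479000 − 2.27/0.00756900 = 722.436 − 299.908 = 422.528 atm
ΔP = 422.528 − 397.755 = 24.77 atm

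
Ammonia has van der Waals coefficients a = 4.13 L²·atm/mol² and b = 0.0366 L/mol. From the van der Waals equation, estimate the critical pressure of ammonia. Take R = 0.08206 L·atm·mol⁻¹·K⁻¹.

P_c ≈ 114.2 atm

For a van der Waals gas, P_c = a/(27b²).
P_c = 4.13/(27×(0.0366)²) = 4.13/0.036168 = 114.2 atm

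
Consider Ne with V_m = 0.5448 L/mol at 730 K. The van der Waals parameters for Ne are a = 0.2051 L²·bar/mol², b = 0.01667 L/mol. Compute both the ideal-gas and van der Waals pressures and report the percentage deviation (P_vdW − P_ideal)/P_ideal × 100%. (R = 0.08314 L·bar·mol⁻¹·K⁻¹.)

Ideal: P_ideal = RT/V_m = (0.08314)(730)/0.5448 = 111.403 bar
vdW: P = RT/(V_m − b) − a/V_m² = 60.6922/0.528130 − 0.2051/0.296807 = 114.919 − 0.691021 = 114.228 bar
% deviation = (114.228 − 111.403)/111.403 × 100% = 2.54%

2.54 %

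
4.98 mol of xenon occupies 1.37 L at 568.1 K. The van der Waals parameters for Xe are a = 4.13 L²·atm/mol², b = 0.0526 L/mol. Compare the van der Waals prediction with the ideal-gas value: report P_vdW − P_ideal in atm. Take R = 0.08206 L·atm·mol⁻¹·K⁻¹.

ΔP ≈ -14.51 atm

Ideal: P_ideal = nRT/V = (4.98)(0.08206)(568.1)/1.37 = 169.459 atm
vdW: P = nRT/(V − nb) − a n²/V² = 232.159/1.10805 − 102.426/1.87690 = 209.520 − 54.5719 = 154.948 atm
ΔP = 154.948 − 169.459 = -14.51 atm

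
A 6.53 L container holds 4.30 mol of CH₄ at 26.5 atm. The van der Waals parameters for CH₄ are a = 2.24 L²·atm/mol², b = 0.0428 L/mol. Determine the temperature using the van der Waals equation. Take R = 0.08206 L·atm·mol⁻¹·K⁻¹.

T ≈ 494.1 K

T = (P + a n²/V²)(V − nb)/(nR)
P + a n²/V² = 26.5 + (2.24)(4.30)²/(6.53)² = 27.471 atm
V − nb = 6.53 − (4.30)(0.0428) = 6.3460 L
T = (27.471)(6.3460)/((4.30)(0.08206)) = 494.1 K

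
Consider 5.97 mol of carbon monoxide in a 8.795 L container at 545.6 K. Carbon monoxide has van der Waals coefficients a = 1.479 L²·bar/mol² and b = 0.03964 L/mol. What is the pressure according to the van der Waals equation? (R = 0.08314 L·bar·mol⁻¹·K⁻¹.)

P = nRT/(V − nb) − a n²/V²
nRT/(V − nb) = (5.97)(0.08314)(545.6)/(8.795 − 5.97×0.03964) = 270.81/8.5583 = 31.643 bar
a n²/V² = (1.479)(5.97)²/(8.795)² = 0.68147 bar
P = 31.643 − 0.68147 = 30.96 bar

P ≈ 30.96 bar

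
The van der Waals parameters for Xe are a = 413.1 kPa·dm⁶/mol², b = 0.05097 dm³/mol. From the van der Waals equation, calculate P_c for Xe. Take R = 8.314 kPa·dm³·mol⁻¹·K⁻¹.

P_c ≈ 5889 kPa

For a van der Waals gas, P_c = a/(27b²).
P_c = 413.1/(27×(0.05097)²) = 413.1/0.070144 = 5889 kPa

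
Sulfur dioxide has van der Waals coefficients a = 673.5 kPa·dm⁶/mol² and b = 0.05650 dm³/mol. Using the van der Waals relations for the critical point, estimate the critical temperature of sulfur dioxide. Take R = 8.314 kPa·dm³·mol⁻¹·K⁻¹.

For a van der Waals gas, T_c = 8a/(27Rb).
T_c = 8×673.5/(27×8.314×0.05650) = 5388.0/12.683 = 424.8 K

T_c ≈ 424.8 K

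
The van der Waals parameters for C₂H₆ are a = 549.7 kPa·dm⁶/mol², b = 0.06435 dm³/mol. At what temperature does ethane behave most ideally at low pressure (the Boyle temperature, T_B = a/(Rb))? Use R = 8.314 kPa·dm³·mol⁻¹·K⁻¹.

For a van der Waals gas the second virial coefficient B₂ = b − a/(RT) vanishes at T_B = a/(Rb).
T_B = 549.7/(8.314×0.06435) = 549.7/0.53501 = 1027 K

T_B ≈ 1027 K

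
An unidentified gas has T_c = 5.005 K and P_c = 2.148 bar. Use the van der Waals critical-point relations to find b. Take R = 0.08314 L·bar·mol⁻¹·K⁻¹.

b ≈ 0.02422 L/mol

From T_c = 8a/(27Rb) and P_c = a/(27b²): b = R T_c/(8 P_c).
b = (0.08314)(5.005)/(8×2.148) = 0.41612/17.184 = 0.02422 L/mol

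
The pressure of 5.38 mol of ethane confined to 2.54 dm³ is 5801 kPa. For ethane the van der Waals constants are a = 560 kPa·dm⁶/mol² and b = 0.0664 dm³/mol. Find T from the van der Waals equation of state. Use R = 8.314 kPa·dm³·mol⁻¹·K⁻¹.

T = (P + a n²/V²)(V − nb)/(nR)
P + a n²/V² = 5801 + (560)(5.38)²/(2.54)² = 8313.4 kPa
V − nb = 2.54 − (5.38)(0.0664) = 2.1828 dm³
T = (8313.4)(2.1828)/((5.38)(8.314)) = 405.7 K

T ≈ 405.7 K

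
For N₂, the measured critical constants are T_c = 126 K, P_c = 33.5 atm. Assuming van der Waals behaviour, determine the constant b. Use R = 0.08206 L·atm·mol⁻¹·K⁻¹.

b ≈ 0.03858 L/mol

From T_c = 8a/(27Rb) and P_c = a/(27b²): b = R T_c/(8 P_c).
b = (0.08206)(126)/(8×33.5) = 10.340/268.00 = 0.03858 L/mol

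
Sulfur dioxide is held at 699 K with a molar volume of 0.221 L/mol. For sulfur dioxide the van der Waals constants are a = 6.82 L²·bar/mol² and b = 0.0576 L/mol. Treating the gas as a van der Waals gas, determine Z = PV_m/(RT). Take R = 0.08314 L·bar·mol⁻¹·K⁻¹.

Z ≈ 0.8215

P = RT/(V_m − b) − a/V_m² = (0.08314)(699)/(0.221 − 0.0576) − 6.82/(0.221)²
  = 58.115/0.16340 − 139.64 = 355.66 − 139.64 = 216.02 bar
Z = PV_m/(RT) = (216.02)(0.221)/((0.08314)(699)) = 47.740/58.115 = 0.8215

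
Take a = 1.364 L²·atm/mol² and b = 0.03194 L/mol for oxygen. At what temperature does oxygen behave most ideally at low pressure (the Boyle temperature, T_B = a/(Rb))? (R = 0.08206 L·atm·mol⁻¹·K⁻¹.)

T_B ≈ 520.4 K

For a van der Waals gas the second virial coefficient B₂ = b − a/(RT) vanishes at T_B = a/(Rb).
T_B = 1.364/(0.08206×0.03194) = 1.364/0.0026210 = 520.4 K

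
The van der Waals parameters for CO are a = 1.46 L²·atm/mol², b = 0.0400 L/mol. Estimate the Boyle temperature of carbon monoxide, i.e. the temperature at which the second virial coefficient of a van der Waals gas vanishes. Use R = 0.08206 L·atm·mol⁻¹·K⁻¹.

For a van der Waals gas the second virial coefficient B₂ = b − a/(RT) vanishes at T_B = a/(Rb).
T_B = 1.46/(0.08206×0.0400) = 1.46/0.0032824 = 444.8 K

T_B ≈ 444.8 K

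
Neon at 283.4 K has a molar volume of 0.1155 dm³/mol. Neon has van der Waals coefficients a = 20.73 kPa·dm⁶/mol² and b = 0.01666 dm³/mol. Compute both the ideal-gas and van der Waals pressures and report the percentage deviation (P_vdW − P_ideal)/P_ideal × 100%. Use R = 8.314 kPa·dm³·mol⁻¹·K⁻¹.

9.24 %

Ideal: P_ideal = RT/V_m = (8.314)(283.4)/0.1155 = 20399.9 kPa
vdW: P = RT/(V_m − b) − a/V_m² = 2356.19/0.0988400 − 20.73/0.0133403 = 23838.4 − 1553.94 = 22284.5 kPa
% deviation = (22284.5 − 20399.9)/20399.9 × 100% = 9.24%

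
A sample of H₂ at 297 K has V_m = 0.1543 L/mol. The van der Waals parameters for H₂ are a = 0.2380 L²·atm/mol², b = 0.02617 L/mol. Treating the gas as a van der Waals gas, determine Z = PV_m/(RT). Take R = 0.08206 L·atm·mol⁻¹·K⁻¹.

Z ≈ 1.141

P = RT/(V_m − b) − a/V_m² = (0.08206)(297)/(0.1543 − 0.02617) − 0.2380/(0.1543)²
  = 24.372/0.12813 − 9.9964 = 190.21 − 9.9964 = 180.21 atm
Z = PV_m/(RT) = (180.21)(0.1543)/((0.08206)(297)) = 27.806/24.372 = 1.141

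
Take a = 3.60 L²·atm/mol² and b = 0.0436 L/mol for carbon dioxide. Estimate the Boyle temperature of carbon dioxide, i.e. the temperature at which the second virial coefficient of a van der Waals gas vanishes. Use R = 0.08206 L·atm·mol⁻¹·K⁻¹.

T_B ≈ 1006 K

For a van der Waals gas the second virial coefficient B₂ = b − a/(RT) vanishes at T_B = a/(Rb).
T_B = 3.60/(0.08206×0.0436) = 3.60/0.0035778 = 1006 K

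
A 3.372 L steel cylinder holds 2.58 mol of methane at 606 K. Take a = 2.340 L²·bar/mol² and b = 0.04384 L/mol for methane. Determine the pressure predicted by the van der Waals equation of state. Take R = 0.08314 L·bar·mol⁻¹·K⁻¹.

P = nRT/(V − nb) − a n²/V²
nRT/(V − nb) = (2.58)(0.08314)(606)/(3.372 − 2.58×0.04384) = 129.99/3.2589 = 39.888 bar
a n²/V² = (2.340)(2.58)²/(3.372)² = 1.3699 bar
P = 39.888 − 1.3699 = 38.52 bar

P ≈ 38.52 bar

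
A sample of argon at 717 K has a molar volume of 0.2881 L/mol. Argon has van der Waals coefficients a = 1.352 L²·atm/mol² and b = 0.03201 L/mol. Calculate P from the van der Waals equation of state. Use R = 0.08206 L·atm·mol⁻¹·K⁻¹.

P ≈ 213.5 atm

P = RT/(V_m − b) − a/V_m²
RT/(V_m − b) = (0.08206)(717)/(0.2881 − 0.03201) = 58.837/0.25609 = 229.75 atm
a/V_m² = 1.352/(0.2881)² = 16.289 atm
P = 229.75 − 16.289 = 213.5 atm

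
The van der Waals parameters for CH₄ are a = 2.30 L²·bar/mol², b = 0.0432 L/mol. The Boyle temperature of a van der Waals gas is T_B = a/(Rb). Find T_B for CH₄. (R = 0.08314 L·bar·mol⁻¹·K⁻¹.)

T_B ≈ 640.4 K

For a van der Waals gas the second virial coefficient B₂ = b − a/(RT) vanishes at T_B = a/(Rb).
T_B = 2.30/(0.08314×0.0432) = 2.30/0.0035916 = 640.4 K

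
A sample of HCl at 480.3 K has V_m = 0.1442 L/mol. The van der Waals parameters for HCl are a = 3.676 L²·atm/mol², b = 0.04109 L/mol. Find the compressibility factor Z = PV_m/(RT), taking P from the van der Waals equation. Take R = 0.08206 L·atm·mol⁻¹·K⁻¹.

P = RT/(V_m − b) − a/V_m² = (0.08206)(480.3)/(0.1442 − 0.04109) − 3.676/(0.1442)²
  = 39.413/0.10311 − 176.78 = 382.24 − 176.78 = 205.46 atm
Z = PV_m/(RT) = (205.46)(0.1442)/((0.08206)(480.3)) = 29.627/39.413 = 0.7517

Z ≈ 0.7517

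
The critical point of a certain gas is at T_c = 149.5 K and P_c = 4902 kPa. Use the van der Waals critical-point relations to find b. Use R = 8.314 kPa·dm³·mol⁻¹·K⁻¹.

b ≈ 0.03169 dm³/mol

From T_c = 8a/(27Rb) and P_c = a/(27b²): b = R T_c/(8 P_c).
b = (8.314)(149.5)/(8×4902) = 1242.9/39216 = 0.03169 dm³/mol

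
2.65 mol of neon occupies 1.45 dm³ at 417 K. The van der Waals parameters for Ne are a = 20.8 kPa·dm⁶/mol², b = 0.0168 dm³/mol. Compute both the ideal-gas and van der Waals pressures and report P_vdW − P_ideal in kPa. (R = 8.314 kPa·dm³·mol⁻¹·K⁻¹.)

ΔP ≈ 131.2 kPa

Ideal: P_ideal = nRT/V = (2.65)(8.314)(417)/1.45 = 6336.13 kPa
vdW: P = nRT/(V − nb) − a n²/V² = 9187.39/1.40548 − 146.068/2.10250 = 6536.83 − 69.4735 = 6467.36 kPa
ΔP = 6467.36 − 6336.13 = 131.2 kPa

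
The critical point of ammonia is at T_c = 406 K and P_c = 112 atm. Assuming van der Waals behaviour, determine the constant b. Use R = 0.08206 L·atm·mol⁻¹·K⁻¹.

b ≈ 0.03718 L/mol

From T_c = 8a/(27Rb) and P_c = a/(27b²): b = R T_c/(8 P_c).
b = (0.08206)(406)/(8×112) = 33.316/896.00 = 0.03718 L/mol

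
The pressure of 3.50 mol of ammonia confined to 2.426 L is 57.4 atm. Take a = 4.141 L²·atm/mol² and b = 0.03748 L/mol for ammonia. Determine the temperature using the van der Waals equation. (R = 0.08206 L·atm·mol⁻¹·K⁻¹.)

T = (P + a n²/V²)(V − nb)/(nR)
P + a n²/V² = 57.4 + (4.141)(3.50)²/(2.426)² = 66.019 atm
V − nb = 2.426 − (3.50)(0.03748) = 2.2948 L
T = (66.019)(2.2948)/((3.50)(0.08206)) = 527.5 K

T ≈ 527.5 K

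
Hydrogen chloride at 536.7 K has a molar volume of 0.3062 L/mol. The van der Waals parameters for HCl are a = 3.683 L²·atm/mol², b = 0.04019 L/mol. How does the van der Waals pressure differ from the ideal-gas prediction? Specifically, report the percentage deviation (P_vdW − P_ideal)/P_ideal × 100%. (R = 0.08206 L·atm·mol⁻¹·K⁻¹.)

-12.20 %

Ideal: P_ideal = RT/V_m = (0.08206)(536.7)/0.3062 = 143.833 atm
vdW: P = RT/(V_m − b) − a/V_m² = 44.0416/0.266010 − 3.683/0.0937584 = 165.564 − 39.2818 = 126.282 atm
% deviation = (126.282 − 143.833)/143.833 × 100% = -12.20%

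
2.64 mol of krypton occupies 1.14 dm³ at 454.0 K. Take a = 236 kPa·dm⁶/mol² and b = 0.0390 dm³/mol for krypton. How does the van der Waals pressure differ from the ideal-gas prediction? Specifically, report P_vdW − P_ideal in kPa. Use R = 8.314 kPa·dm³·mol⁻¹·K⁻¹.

Ideal: P_ideal = nRT/V = (2.64)(8.314)(454.0)/1.14 = 8741.08 kPa
vdW: P = nRT/(V − nb) − a n²/V² = 9964.83/1.03704 − 1644.83/1.29960 = 9608.92 − 1265.64 = 8343.28 kPa
ΔP = 8343.28 − 8741.08 = -397.8 kPa

ΔP ≈ -397.8 kPa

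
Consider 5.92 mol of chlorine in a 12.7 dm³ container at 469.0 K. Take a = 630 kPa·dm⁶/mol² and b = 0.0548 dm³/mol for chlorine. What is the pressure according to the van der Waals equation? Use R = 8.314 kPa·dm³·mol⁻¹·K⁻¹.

P = nRT/(V − nb) − a n²/V²
nRT/(V − nb) = (5.92)(8.314)(469.0)/(12.7 − 5.92×0.0548) = 23084/12.376 = 1865.2 kPa
a n²/V² = (630)(5.92)²/(12.7)² = 136.89 kPa
P = 1865.2 − 136.89 = 1728 kPa

P ≈ 1728 kPa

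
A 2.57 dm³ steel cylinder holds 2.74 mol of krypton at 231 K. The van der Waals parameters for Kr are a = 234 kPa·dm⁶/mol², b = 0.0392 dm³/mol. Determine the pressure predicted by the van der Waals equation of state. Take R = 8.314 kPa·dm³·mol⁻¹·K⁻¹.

P ≈ 1871 kPa

P = nRT/(V − nb) − a n²/V²
nRT/(V − nb) = (2.74)(8.314)(231)/(2.57 − 2.74×0.0392) = 5262.3/2.4626 = 2136.9 kPa
a n²/V² = (234)(2.74)²/(2.57)² = 265.98 kPa
P = 2136.9 − 265.98 = 1871 kPa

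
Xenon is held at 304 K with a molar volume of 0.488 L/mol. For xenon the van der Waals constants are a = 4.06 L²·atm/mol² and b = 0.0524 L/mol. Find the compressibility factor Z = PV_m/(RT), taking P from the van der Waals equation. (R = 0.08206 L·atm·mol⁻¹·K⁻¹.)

P = RT/(V_m − b) − a/V_m² = (0.08206)(304)/(0.488 − 0.0524) − 4.06/(0.488)²
  = 24.946/0.43560 − 17.049 = 57.268 − 17.049 = 40.219 atm
Z = PV_m/(RT) = (40.219)(0.488)/((0.08206)(304)) = 19.627/24.946 = 0.7868

Z ≈ 0.7868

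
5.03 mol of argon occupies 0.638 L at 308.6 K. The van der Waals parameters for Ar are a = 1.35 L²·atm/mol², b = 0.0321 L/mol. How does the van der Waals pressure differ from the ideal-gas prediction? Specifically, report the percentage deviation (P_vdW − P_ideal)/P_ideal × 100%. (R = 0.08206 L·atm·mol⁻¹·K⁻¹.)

-8.15 %

Ideal: P_ideal = nRT/V = (5.03)(0.08206)(308.6)/0.638 = 199.652 atm
vdW: P = nRT/(V − nb) − a n²/V² = 127.378/0.476537 − 34.1562/0.407044 = 267.299 − 83.9128 = 183.386 atm
% deviation = (183.386 − 199.652)/199.652 × 100% = -8.15%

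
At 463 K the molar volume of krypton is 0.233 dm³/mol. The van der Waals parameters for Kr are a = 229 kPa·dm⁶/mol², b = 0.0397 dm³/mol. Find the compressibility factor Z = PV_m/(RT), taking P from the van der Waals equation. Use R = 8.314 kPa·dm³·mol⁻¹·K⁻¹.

P = RT/(V_m − b) − a/V_m² = (8.314)(463)/(0.233 − 0.0397) − 229/(0.233)²
  = 3849.4/0.19330 − 4218.2 = 19914 − 4218.2 = 15696 kPa
Z = PV_m/(RT) = (15696)(0.233)/((8.314)(463)) = 3657.2/3849.4 = 0.9501

Z ≈ 0.9501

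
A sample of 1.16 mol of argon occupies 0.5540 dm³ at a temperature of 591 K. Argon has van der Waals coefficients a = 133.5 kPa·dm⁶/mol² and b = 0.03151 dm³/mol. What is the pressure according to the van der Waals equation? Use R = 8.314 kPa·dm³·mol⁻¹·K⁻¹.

P = nRT/(V − nb) − a n²/V²
nRT/(V − nb) = (1.16)(8.314)(591)/(0.5540 − 1.16×0.03151) = 5699.7/0.51745 = 11015 kPa
a n²/V² = (133.5)(1.16)²/(0.5540)² = 585.30 kPa
P = 11015 − 585.30 = 10430 kPa

P ≈ 10430 kPa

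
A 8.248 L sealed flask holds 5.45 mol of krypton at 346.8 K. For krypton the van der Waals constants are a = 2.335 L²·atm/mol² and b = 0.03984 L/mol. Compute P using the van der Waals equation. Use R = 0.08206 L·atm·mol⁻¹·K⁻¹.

P = nRT/(V − nb) − a n²/V²
nRT/(V − nb) = (5.45)(0.08206)(346.8)/(8.248 − 5.45×0.03984) = 155.10/8.0309 = 19.313 atm
a n²/V² = (2.335)(5.45)²/(8.248)² = 1.0195 atm
P = 19.313 − 1.0195 = 18.29 atm

P ≈ 18.29 atm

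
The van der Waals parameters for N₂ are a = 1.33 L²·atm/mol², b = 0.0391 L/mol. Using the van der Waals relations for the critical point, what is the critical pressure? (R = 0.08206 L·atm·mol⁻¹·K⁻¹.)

For a van der Waals gas, P_c = a/(27b²).
P_c = 1.33/(27×(0.0391)²) = 1.33/0.041278 = 32.22 atm

P_c ≈ 32.22 atm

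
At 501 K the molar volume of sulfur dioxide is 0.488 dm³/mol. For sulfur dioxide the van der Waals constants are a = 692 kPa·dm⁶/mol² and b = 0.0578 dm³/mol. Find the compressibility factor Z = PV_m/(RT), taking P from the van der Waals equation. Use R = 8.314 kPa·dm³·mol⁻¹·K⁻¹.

P = RT/(V_m − b) − a/V_m² = (8.314)(501)/(0.488 − 0.0578) − 692/(0.488)²
  = 4165.3/0.43020 − 2905.8 = 9682.2 − 2905.8 = 6776.4 kPa
Z = PV_m/(RT) = (6776.4)(0.488)/((8.314)(501)) = 3306.9/4165.3 = 0.7939

Z ≈ 0.7939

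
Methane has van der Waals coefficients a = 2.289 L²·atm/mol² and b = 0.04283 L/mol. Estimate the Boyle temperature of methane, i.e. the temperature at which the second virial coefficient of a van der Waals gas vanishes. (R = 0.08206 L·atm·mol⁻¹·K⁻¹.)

T_B ≈ 651.3 K

For a van der Waals gas the second virial coefficient B₂ = b − a/(RT) vanishes at T_B = a/(Rb).
T_B = 2.289/(0.08206×0.04283) = 2.289/0.0035146 = 651.3 K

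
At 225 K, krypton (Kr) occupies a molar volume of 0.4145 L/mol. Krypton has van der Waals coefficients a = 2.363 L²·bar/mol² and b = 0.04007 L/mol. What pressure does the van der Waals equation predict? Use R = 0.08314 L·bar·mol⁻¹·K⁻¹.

P ≈ 36.21 bar

P = RT/(V_m − b) − a/V_m²
RT/(V_m − b) = (0.08314)(225)/(0.4145 − 0.04007) = 18.707/0.37443 = 49.961 bar
a/V_m² = 2.363/(0.4145)² = 13.754 bar
P = 49.961 − 13.754 = 36.21 bar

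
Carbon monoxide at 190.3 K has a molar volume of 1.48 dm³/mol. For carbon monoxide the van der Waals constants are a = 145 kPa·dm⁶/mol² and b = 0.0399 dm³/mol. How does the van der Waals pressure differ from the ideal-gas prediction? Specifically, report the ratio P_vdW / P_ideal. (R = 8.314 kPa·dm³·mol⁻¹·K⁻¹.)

Ideal: P_ideal = RT/V_m = (8.314)(190.3)/1.48 = 1069.02 kPa
vdW: P = RT/(V_m − b) − a/V_m² = 1582.15/1.44010 − 145/2.19040 = 1098.64 − 66.1980 = 1032.44 kPa
Ratio = 1032.44/1069.02 = 0.9658

P_vdW / P_ideal ≈ 0.9658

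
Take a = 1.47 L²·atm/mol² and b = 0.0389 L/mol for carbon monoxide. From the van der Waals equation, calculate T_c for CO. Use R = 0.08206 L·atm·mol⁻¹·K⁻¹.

T_c ≈ 136.4 K

For a van der Waals gas, T_c = 8a/(27Rb).
T_c = 8×1.47/(27×0.08206×0.0389) = 11.760/0.086188 = 136.4 K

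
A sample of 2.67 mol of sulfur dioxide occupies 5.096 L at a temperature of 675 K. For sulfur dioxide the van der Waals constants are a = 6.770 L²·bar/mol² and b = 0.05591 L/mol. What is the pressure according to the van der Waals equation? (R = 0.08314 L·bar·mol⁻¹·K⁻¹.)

P ≈ 28.43 bar

P = nRT/(V − nb) − a n²/V²
nRT/(V − nb) = (2.67)(0.08314)(675)/(5.096 − 2.67×0.05591) = 149.84/4.9467 = 30.291 bar
a n²/V² = (6.770)(2.67)²/(5.096)² = 1.8585 bar
P = 30.291 − 1.8585 = 28.43 bar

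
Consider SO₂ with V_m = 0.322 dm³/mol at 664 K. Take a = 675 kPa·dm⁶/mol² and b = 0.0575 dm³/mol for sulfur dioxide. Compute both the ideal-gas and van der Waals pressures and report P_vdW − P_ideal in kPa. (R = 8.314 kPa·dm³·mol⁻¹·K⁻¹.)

Ideal: P_ideal = RT/V_m = (8.314)(664)/0.322 = 17144.4 kPa
vdW: P = RT/(V_m − b) − a/V_m² = 5520.50/0.264500 − 675/0.103684 = 20871.5 − 6510.17 = 14361.3 kPa
ΔP = 14361.3 − 17144.4 = -2783 kPa

ΔP ≈ -2783 kPa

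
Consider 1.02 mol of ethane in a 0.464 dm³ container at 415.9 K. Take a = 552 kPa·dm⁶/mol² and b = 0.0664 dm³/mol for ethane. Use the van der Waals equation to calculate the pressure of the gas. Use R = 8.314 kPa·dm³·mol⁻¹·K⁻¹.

P ≈ 6233 kPa

P = nRT/(V − nb) − a n²/V²
nRT/(V − nb) = (1.02)(8.314)(415.9)/(0.464 − 1.02×0.0664) = 3526.9/0.39627 = 8900.2 kPa
a n²/V² = (552)(1.02)²/(0.464)² = 2667.5 kPa
P = 8900.2 − 2667.5 = 6233 kPa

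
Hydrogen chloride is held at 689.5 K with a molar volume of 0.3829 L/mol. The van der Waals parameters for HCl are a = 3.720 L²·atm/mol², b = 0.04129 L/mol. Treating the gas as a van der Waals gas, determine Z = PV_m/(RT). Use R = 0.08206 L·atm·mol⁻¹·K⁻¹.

Z ≈ 0.9492

P = RT/(V_m − b) − a/V_m² = (0.08206)(689.5)/(0.3829 − 0.04129) − 3.720/(0.3829)²
  = 56.580/0.34161 − 25.373 = 165.63 − 25.373 = 140.26 atm
Z = PV_m/(RT) = (140.26)(0.3829)/((0.08206)(689.5)) = 53.706/56.580 = 0.9492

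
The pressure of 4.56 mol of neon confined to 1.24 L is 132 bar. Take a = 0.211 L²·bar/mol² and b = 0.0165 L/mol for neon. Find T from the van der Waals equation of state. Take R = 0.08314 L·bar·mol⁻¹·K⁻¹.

T ≈ 414.3 K

T = (P + a n²/V²)(V − nb)/(nR)
P + a n²/V² = 132 + (0.211)(4.56)²/(1.24)² = 134.85 bar
V − nb = 1.24 − (4.56)(0.0165) = 1.1648 L
T = (134.85)(1.1648)/((4.56)(0.08314)) = 414.3 K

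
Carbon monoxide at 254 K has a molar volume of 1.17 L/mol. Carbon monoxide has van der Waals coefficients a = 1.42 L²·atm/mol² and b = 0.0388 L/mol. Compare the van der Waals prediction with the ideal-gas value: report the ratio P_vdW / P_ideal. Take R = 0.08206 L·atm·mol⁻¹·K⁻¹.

Ideal: P_ideal = RT/V_m = (0.08206)(254)/1.17 = 17.8147 atm
vdW: P = RT/(V_m − b) − a/V_m² = 20.8432/1.13120 − 1.42/1.36890 = 18.4257 − 1.03733 = 17.3884 atm
Ratio = 17.3884/17.8147 = 0.9761

P_vdW / P_ideal ≈ 0.9761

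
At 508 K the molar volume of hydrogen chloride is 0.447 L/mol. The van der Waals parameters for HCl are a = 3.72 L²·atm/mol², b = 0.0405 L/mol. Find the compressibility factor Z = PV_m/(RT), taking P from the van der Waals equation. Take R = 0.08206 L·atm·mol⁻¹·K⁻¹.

Z ≈ 0.9000

P = RT/(V_m − b) − a/V_m² = (0.08206)(508)/(0.447 − 0.0405) − 3.72/(0.447)²
  = 41.686/0.40650 − 18.618 = 102.55 − 18.618 = 83.93 atm
Z = PV_m/(RT) = (83.93)(0.447)/((0.08206)(508)) = 37.517/41.686 = 0.9000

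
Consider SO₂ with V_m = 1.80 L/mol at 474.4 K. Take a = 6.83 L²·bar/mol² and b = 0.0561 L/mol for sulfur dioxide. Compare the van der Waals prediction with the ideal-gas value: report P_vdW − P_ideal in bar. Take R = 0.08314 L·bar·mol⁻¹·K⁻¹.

Ideal: P_ideal = RT/V_m = (0.08314)(474.4)/1.80 = 21.9120 bar
vdW: P = RT/(V_m − b) − a/V_m² = 39.4416/1.74390 − 6.83/3.24000 = 22.6169 − 2.10802 = 20.5089 bar
ΔP = 20.5089 − 21.9120 = -1.403 bar

ΔP ≈ -1.403 bar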